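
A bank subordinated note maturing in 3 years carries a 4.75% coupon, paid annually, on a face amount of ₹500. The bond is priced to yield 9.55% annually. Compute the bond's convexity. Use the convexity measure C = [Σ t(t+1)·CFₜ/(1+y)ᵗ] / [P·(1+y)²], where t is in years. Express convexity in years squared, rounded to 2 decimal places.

9.36

With y = 0.0955:
  t   CF        PV=CF/(1+0.0955)^t    t·PV        t(t+1)·PV
  1        23.75        21.6796        21.6796          43.3592
  2        23.75        19.7897        39.5794         118.7381
  3       523.75       398.3702     1,195.1107       4,780.4429
  Σ                    439.8395     1,256.3697       4,942.5402
P = 439.8395.
Convexity = Σ t(t+1)·PV / [P·(1+y)²] = 4,942.5402 / (439.8395 × 1.200120) = 9.36335.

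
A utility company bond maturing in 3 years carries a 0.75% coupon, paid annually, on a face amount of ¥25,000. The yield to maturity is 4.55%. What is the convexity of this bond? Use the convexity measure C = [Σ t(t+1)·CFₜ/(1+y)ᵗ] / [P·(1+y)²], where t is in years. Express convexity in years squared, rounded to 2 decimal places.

10.86

With y = 0.0455:
  t   CF        PV=CF/(1+0.0455)^t    t·PV        t(t+1)·PV
  1       187.50       179.3400       179.3400         358.6801
  2       187.50       171.5352       343.0704       1,029.2111
  3    25,187.50    22,040.0691    66,120.2073     264,480.8293
  Σ                 22,390.9443    66,642.6177     265,868.7205
P = 22,390.9443.
Convexity = Σ t(t+1)·PV / [P·(1+y)²] = 265,868.7205 / (22,390.9443 × 1.093070) = 10.86292.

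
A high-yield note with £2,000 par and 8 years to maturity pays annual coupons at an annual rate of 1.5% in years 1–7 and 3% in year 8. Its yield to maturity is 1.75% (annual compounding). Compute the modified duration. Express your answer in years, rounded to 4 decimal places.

Periodic yield y = 0.0175. First find Macaulay duration:
  t   CF        PV=CF/(1+0.0175)^t    t·PV
  1        30.00        29.4840        29.4840
  2        30.00        28.9769        57.9539
  3        30.00        28.4786        85.4357
  4        30.00        27.9888       111.9550
  5        30.00        27.5074       137.5369
  6        30.00        27.0343       162.2057
  7        30.00        26.5693       185.9852
  8     2,060.00     1,793.0478    14,344.3827
  Σ                  1,989.0871    15,114.9390
P = 1,989.0871; Macaulay duration = 15,114.9390 / 1,989.0871 = 7.59893 years.
Modified duration = D_Mac / (1 + y) = 7.59893 / 1.0175 = 7.46824 years.

7.4682 years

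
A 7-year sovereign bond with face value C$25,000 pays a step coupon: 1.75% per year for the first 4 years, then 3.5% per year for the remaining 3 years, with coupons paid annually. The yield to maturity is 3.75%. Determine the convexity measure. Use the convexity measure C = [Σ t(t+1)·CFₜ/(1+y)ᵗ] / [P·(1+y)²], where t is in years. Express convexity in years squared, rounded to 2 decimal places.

With y = 0.0375:
  t   CF        PV=CF/(1+0.0375)^t    t·PV        t(t+1)·PV
  1       437.50       421.6867       421.6867         843.3735
  2       437.50       406.4451       812.8901       2,438.6703
  3       437.50       391.7543     1,175.2628       4,701.0513
  4       437.50       377.5945     1,510.3779       7,551.8896
  5       875.00       727.8930     3,639.4649      21,836.7892
  6       875.00       701.5836     4,209.5015      29,466.5107
  7    25,875.00    19,996.9436   139,978.6049   1,119,828.8392
  Σ                 23,023.9007   151,747.7889   1,186,667.1237
P = 23,023.9007.
Convexity = Σ t(t+1)·PV / [P·(1+y)²] = 1,186,667.1237 / (23,023.9007 × 1.076406) = 47.88217.

47.88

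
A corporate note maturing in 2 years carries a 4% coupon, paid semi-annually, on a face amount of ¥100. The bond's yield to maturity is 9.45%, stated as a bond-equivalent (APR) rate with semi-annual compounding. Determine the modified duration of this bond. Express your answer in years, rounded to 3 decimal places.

1.851 years

Periodic yield y = 0.04725. First find Macaulay duration:
  t   CF        PV=CF/(1+0.04725)^t    t·PV
  1         2.00         1.9098         1.9098
  2         2.00         1.8236         3.6472
  3         2.00         1.7413         5.2240
  4       102.00        84.8006       339.2022
  Σ                     90.2752       349.9831
P = 90.2752; Macaulay duration = 349.9831 / 90.2752 = 3.87685 half-year periods = 1.93842 years.
Modified duration = D_Mac / (1 + y) = 1.93842 / 1.04725 = 1.85096 years.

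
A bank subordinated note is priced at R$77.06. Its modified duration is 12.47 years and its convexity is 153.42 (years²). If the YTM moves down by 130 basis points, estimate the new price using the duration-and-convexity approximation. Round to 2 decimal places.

R$90.55

Duration effect: -D_mod·Δy = -12.47 × (-0.013) = +0.162110
Convexity effect: ½·C·(Δy)² = 0.5 × 153.42 × (-0.013)² = +0.01296399
ΔP/P ≈ +0.162110 + 0.01296399 = +0.17507399
New price ≈ 77.06 × (1 + 0.17507399) = 90.5512016694.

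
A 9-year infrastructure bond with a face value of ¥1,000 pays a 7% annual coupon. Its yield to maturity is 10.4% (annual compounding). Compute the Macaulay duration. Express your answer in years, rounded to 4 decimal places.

6.7139 years

Periodic yield y = 0.104. Discount each cash flow and weight by its year:
  t   CF        PV=CF/(1+0.104)^t    t·PV
  1        70.00        63.4058        63.4058
  2        70.00        57.4328       114.8656
  3        70.00        52.0225       156.0674
  4        70.00        47.1218       188.4871
  5        70.00        42.6828       213.4139
  6        70.00        38.6619       231.9716
  7        70.00        35.0199       245.1391
  8        70.00        31.7209       253.7672
  9     1,070.00       439.1998     3,952.7980
  Σ                    807.2681     5,419.9157
Price P = Σ PV = 807.2681.
Macaulay duration = Σ(t·PV) / P = 5,419.9157 / 807.2681 = 6.71390 years.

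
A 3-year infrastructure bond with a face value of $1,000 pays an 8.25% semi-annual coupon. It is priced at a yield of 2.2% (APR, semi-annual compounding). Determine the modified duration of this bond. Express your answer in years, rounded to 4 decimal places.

2.7134 years

Periodic yield y = 0.011. First find Macaulay duration:
  t   CF        PV=CF/(1+0.011)^t    t·PV
  1        41.25        40.8012        40.8012
  2        41.25        40.3573        80.7145
  3        41.25        39.9182       119.7545
  4        41.25        39.4838       157.9353
  5        41.25        39.0542       195.2712
  6     1,041.25       975.0976     5,850.5855
  Σ                  1,174.7123     6,445.0622
P = 1,174.7123; Macaulay duration = 6,445.0622 / 1,174.7123 = 5.48650 half-year periods = 2.74325 years.
Modified duration = D_Mac / (1 + y) = 2.74325 / 1.011 = 2.71340 years.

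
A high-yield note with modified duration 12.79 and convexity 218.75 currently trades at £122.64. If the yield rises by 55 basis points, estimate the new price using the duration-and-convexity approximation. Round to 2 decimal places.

£114.42

Duration effect: -D_mod·Δy = -12.79 × (+0.0055) = -0.070345
Convexity effect: ½·C·(Δy)² = 0.5 × 218.75 × (0.0055)² = +0.00330859375
ΔP/P ≈ -0.070345 + 0.00330859375 = -0.06703640625
New price ≈ 122.64 × (1 - 0.06703640625) = 114.4186551375.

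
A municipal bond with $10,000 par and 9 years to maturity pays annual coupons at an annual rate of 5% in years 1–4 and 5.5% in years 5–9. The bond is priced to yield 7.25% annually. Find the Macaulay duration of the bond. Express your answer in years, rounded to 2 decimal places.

7.31 years

Periodic yield y = 0.0725. Discount each cash flow and weight by its year:
  t   CF        PV=CF/(1+0.0725)^t    t·PV
  1       500.00       466.2005       466.2005
  2       500.00       434.6857       869.3715
  3       500.00       405.3014     1,215.9042
  4       500.00       377.9034     1,511.6136
  5       550.00       387.5932     1,937.9662
  6       550.00       361.3923     2,168.3537
  7       550.00       336.9625     2,358.7376
  8       550.00       314.1842     2,513.4733
  9    10,550.00     5,619.2293    50,573.0634
  Σ                  8,703.4525    63,614.6839
Price P = Σ PV = 8,703.4525.
Macaulay duration = Σ(t·PV) / P = 63,614.6839 / 8,703.4525 = 7.30913 years.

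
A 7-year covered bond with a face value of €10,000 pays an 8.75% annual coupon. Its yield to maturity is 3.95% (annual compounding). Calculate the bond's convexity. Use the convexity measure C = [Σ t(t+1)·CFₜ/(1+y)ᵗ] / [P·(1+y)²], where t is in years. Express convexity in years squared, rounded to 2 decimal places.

With y = 0.0395:
  t   CF        PV=CF/(1+0.0395)^t    t·PV        t(t+1)·PV
  1       875.00       841.7508       841.7508       1,683.5017
  2       875.00       809.7651     1,619.5302       4,858.5907
  3       875.00       778.9948     2,336.9845       9,347.9379
  4       875.00       749.3938     2,997.5751      14,987.8754
  5       875.00       720.9175     3,604.5876      21,627.5258
  6       875.00       693.5234     4,161.1401      29,127.9809
  7    10,875.00     8,291.9717    58,043.8017     464,350.4139
  Σ                 12,886.3171    73,605.3701     545,983.8263
P = 12,886.3171.
Convexity = Σ t(t+1)·PV / [P·(1+y)²] = 545,983.8263 / (12,886.3171 × 1.080560) = 39.21046.

39.21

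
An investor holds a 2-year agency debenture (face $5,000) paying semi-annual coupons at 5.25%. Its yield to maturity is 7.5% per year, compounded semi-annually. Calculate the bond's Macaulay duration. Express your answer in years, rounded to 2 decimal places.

1.92 years

Periodic yield y = 0.0375. Discount each cash flow and weight by its period:
  t   CF        PV=CF/(1+0.0375)^t    t·PV
  1       131.25       126.5060       126.5060
  2       131.25       121.9335       243.8670
  3       131.25       117.5263       352.5788
  4     5,131.25     4,428.6438    17,714.5753
  Σ                  4,794.6096    18,437.5272
Price P = Σ PV = 4,794.6096.
Macaulay duration = Σ(t·PV) / P = 18,437.5272 / 4,794.6096 = 3.84547 half-year periods.
In years: 3.84547 / 2 = 1.92273 years.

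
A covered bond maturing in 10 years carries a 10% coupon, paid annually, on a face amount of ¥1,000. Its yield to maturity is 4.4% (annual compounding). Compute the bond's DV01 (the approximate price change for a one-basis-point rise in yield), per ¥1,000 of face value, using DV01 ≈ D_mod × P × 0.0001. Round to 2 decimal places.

Periodic yield y = 0.044.
  t   CF        PV=CF/(1+0.044)^t    t·PV
  1       100.00        95.7854        95.7854
  2       100.00        91.7485       183.4970
  3       100.00        87.8817       263.6451
  4       100.00        84.1779       336.7115
  5       100.00        80.6302       403.1508
  6       100.00        77.2320       463.3917
  7       100.00        73.9770       517.8388
  8       100.00        70.8592       566.8733
  9       100.00        67.8728       610.8548
  10    1,100.00       715.1344     7,151.3445
  Σ                  1,445.2990    10,593.0930
P = 1,445.2990; D_Mac = 7.32934 yrs; D_mod = 7.02044 yrs.
DV01 ≈ 7.02044 × 1,445.2990 × 0.0001 = 1.014664.

¥1.01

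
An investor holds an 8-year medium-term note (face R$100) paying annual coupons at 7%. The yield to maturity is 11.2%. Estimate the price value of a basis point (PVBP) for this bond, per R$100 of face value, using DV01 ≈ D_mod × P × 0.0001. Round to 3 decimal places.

Periodic yield y = 0.112.
  t   CF        PV=CF/(1+0.112)^t    t·PV
  1         7.00         6.2950         6.2950
  2         7.00         5.6609        11.3219
  3         7.00         5.0908        15.2723
  4         7.00         4.5780        18.3121
  5         7.00         4.1169        20.5847
  6         7.00         3.7023        22.2137
  7         7.00         3.3294        23.3057
  8       107.00        45.7663       366.1301
  Σ                     78.5396       483.4355
P = 78.5396; D_Mac = 6.15531 yrs; D_mod = 5.53535 yrs.
DV01 ≈ 5.53535 × 78.5396 × 0.0001 = 0.043474.

R$0.043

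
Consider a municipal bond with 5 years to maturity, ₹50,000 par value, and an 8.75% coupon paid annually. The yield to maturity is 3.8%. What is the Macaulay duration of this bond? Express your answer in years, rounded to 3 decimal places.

4.335 years

Periodic yield y = 0.038. Discount each cash flow and weight by its year:
  t   CF        PV=CF/(1+0.038)^t    t·PV
  1     4,375.00     4,214.8362     4,214.8362
  2     4,375.00     4,060.5359     8,121.0717
  3     4,375.00     3,911.8843    11,735.6528
  4     4,375.00     3,768.6746    15,074.6985
  5    54,375.00    45,124.5104   225,622.5518
  Σ                 61,080.4413   264,768.8110
Price P = Σ PV = 61,080.4413.
Macaulay duration = Σ(t·PV) / P = 264,768.8110 / 61,080.4413 = 4.33476 years.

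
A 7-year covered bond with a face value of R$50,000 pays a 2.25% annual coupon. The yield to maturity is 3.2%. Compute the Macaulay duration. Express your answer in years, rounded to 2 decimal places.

6.54 years

Periodic yield y = 0.032. Discount each cash flow and weight by its year:
  t   CF        PV=CF/(1+0.032)^t    t·PV
  1     1,125.00     1,090.1163     1,090.1163
  2     1,125.00     1,056.3142     2,112.6284
  3     1,125.00     1,023.5603     3,070.6809
  4     1,125.00       991.8220     3,967.2880
  5     1,125.00       961.0678     4,805.3391
  6     1,125.00       931.2673     5,587.6036
  7    51,125.00    41,008.6469   287,060.5284
  Σ                 47,062.7948   307,694.1847
Price P = Σ PV = 47,062.7948.
Macaulay duration = Σ(t·PV) / P = 307,694.1847 / 47,062.7948 = 6.53795 years.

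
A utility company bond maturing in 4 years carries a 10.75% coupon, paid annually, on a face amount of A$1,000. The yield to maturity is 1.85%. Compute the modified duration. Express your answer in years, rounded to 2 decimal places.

Periodic yield y = 0.0185. First find Macaulay duration:
  t   CF        PV=CF/(1+0.0185)^t    t·PV
  1       107.50       105.5474       105.5474
  2       107.50       103.6302       207.2604
  3       107.50       101.7479       305.2436
  4     1,107.50     1,029.1996     4,116.7983
  Σ                  1,340.1251     4,734.8498
P = 1,340.1251; Macaulay duration = 4,734.8498 / 1,340.1251 = 3.53314 years.
Modified duration = D_Mac / (1 + y) = 3.53314 / 1.0185 = 3.46896 years.

3.47 years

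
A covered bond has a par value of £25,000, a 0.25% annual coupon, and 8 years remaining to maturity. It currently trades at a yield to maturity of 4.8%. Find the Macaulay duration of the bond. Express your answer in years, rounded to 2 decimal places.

7.91 years

Periodic yield y = 0.048. Discount each cash flow and weight by its year:
  t   CF        PV=CF/(1+0.048)^t    t·PV
  1        62.50        59.6374        59.6374
  2        62.50        56.9059       113.8118
  3        62.50        54.2995       162.8986
  4        62.50        51.8125       207.2502
  5        62.50        49.4394       247.1972
  6        62.50        47.1750       283.0503
  7        62.50        45.0144       315.1005
  8    25,062.50    17,224.0044   137,792.0355
  Σ                 17,588.2887   139,180.9816
Price P = Σ PV = 17,588.2887.
Macaulay duration = Σ(t·PV) / P = 139,180.9816 / 17,588.2887 = 7.91328 years.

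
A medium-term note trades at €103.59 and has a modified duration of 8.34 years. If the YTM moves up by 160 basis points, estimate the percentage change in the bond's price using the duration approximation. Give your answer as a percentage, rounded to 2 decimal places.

Duration approximation: ΔP/P ≈ -D_mod · Δy = -8.34 × (+0.016) = -0.133440.
As a percentage: -13.3440%.

-13.34%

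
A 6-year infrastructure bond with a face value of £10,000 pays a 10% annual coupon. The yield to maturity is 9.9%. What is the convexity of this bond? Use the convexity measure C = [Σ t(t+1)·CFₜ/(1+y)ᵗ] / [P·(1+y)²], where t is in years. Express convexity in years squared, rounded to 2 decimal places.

25.59

With y = 0.099:
  t   CF        PV=CF/(1+0.099)^t    t·PV        t(t+1)·PV
  1     1,000.00       909.9181       909.9181       1,819.8362
  2     1,000.00       827.9510     1,655.9019       4,967.7058
  3     1,000.00       753.3676     2,260.1027       9,040.4109
  4     1,000.00       685.5028     2,742.0112      13,710.0559
  5     1,000.00       623.7514     3,118.7570      18,712.5422
  6    11,000.00     6,243.1897    37,459.1381     262,213.9670
  Σ                 10,043.6805    48,145.8291     310,464.5180
P = 10,043.6805.
Convexity = Σ t(t+1)·PV / [P·(1+y)²] = 310,464.5180 / (10,043.6805 × 1.207801) = 25.59315.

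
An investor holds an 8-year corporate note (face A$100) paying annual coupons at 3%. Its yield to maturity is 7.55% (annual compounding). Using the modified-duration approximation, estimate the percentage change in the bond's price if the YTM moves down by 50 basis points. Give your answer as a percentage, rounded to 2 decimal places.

Periodic yield y = 0.0755. Modified duration first:
  t   CF        PV=CF/(1+0.0755)^t    t·PV
  1         3.00         2.7894         2.7894
  2         3.00         2.5936         5.1872
  3         3.00         2.4115         7.2345
  4         3.00         2.2422         8.9689
  5         3.00         2.0848        10.4241
  6         3.00         1.9385        11.6308
  7         3.00         1.8024        12.6167
  8       103.00        57.5379       460.3031
  Σ                     73.4003       519.1548
P = 73.4003; D_Mac = 7.07292 yrs; D_mod = 7.07292/(1+0.0755) = 6.57641 yrs.
ΔP/P ≈ -D_mod · Δy = -6.57641 × (-0.005) = +0.032882 = +3.2882%.

+3.29%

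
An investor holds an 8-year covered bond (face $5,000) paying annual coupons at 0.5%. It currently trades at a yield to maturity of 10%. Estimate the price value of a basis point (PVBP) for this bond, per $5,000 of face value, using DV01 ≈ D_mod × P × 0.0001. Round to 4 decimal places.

Periodic yield y = 0.1.
  t   CF        PV=CF/(1+0.1)^t    t·PV
  1        25.00        22.7273        22.7273
  2        25.00        20.6612        41.3223
  3        25.00        18.7829        56.3486
  4        25.00        17.0753        68.3013
  5        25.00        15.5230        77.6152
  6        25.00        14.1118        84.6711
  7        25.00        12.8290        89.8027
  8     5,025.00     2,344.1996    18,753.5967
  Σ                  2,465.9101    19,194.3852
P = 2,465.9101; D_Mac = 7.78390 yrs; D_mod = 7.07627 yrs.
DV01 ≈ 7.07627 × 2,465.9101 × 0.0001 = 1.744944.

$1.7449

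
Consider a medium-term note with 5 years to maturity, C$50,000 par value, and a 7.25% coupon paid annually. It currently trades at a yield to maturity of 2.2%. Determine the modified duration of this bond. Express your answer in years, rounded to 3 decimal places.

4.343 years

Periodic yield y = 0.022. First find Macaulay duration:
  t   CF        PV=CF/(1+0.022)^t    t·PV
  1     3,625.00     3,546.9667     3,546.9667
  2     3,625.00     3,470.6132     6,941.2265
  3     3,625.00     3,395.9034    10,187.7101
  4     3,625.00     3,322.8017    13,291.2069
  5    53,625.00    48,096.4283   240,482.1414
  Σ                 61,832.7134   274,449.2517
P = 61,832.7134; Macaulay duration = 274,449.2517 / 61,832.7134 = 4.43858 years.
Modified duration = D_Mac / (1 + y) = 4.43858 / 1.022 = 4.34303 years.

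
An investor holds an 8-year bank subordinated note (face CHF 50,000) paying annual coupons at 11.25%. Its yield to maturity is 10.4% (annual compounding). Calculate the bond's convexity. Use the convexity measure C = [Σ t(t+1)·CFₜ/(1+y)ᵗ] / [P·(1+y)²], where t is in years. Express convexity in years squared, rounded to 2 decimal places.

With y = 0.104:
  t   CF        PV=CF/(1+0.104)^t    t·PV        t(t+1)·PV
  1     5,625.00     5,095.1087     5,095.1087      10,190.2174
  2     5,625.00     4,615.1347     9,230.2694      27,690.8081
  3     5,625.00     4,180.3756    12,541.1269      50,164.5075
  4     5,625.00     3,786.5721    15,146.2885      75,731.4425
  5     5,625.00     3,429.8661    17,149.3303     102,895.9816
  6     5,625.00     3,106.7627    18,640.5764     130,484.0346
  7     5,625.00     2,814.0967    19,698.6767     157,589.4138
  8    55,625.00    25,206.7838   201,654.2706   1,814,888.4353
  Σ                 52,234.7004   299,155.6474   2,369,634.8408
P = 52,234.7004.
Convexity = Σ t(t+1)·PV / [P·(1+y)²] = 2,369,634.8408 / (52,234.7004 × 1.218816) = 37.22067.

37.22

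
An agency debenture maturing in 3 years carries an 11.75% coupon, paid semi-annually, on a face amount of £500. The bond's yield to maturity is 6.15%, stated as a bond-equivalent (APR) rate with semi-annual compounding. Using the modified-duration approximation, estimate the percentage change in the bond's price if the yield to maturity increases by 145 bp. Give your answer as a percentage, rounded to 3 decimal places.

-3.718%

Periodic yield y = 0.03075. Modified duration first:
  t   CF        PV=CF/(1+0.03075)^t    t·PV
  1       29.375        28.4987        28.4987
  2       29.375        27.6485        55.2970
  3       29.375        26.8236        80.4709
  4       29.375        26.0234       104.0937
  5       29.375        25.2471       126.2354
  6      529.375       441.4112     2,648.4673
  Σ                    575.6525     3,043.0630
P = 575.6525; D_Mac = 5.28628 half-year periods = 2.64314 yrs; D_mod = 2.64314/(1+0.03075) = 2.56429 yrs.
ΔP/P ≈ -D_mod · Δy = -2.56429 × (+0.0145) = -0.037182 = -3.7182%.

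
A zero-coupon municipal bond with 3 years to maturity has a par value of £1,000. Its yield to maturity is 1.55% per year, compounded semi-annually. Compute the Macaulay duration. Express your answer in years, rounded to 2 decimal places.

3.00 years

A zero-coupon bond has a single cash flow at maturity, so its Macaulay duration equals its maturity: 3 years.
(Equivalently: 6 semi-annual periods ÷ 2 = 3 years.)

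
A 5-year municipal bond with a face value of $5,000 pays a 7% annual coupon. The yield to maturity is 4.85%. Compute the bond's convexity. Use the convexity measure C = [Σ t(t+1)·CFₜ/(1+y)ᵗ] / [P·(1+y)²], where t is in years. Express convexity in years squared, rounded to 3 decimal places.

23.071

With y = 0.0485:
  t   CF        PV=CF/(1+0.0485)^t    t·PV        t(t+1)·PV
  1       350.00       333.8102       333.8102         667.6204
  2       350.00       318.3693       636.7386       1,910.2158
  3       350.00       303.6426       910.9279       3,643.7115
  4       350.00       289.5972     1,158.3887       5,791.9433
  5     5,350.00     4,221.9356    21,109.6782     126,658.0690
  Σ                  5,467.3549    24,149.5435     138,671.5600
P = 5,467.3549.
Convexity = Σ t(t+1)·PV / [P·(1+y)²] = 138,671.5600 / (5,467.3549 × 1.099352) = 23.07136.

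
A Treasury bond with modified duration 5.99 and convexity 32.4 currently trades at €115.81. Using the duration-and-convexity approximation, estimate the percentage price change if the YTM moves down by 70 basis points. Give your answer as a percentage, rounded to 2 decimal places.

+4.27%

Duration effect: -D_mod·Δy = -5.99 × (-0.007) = +0.041930
Convexity effect: ½·C·(Δy)² = 0.5 × 32.4 × (-0.007)² = +0.0007938
ΔP/P ≈ +0.041930 + 0.0007938 = +0.0427238
= +4.27238%.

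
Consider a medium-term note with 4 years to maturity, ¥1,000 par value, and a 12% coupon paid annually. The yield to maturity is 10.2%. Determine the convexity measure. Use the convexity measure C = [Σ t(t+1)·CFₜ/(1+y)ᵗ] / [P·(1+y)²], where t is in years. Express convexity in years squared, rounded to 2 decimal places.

With y = 0.102:
  t   CF        PV=CF/(1+0.102)^t    t·PV        t(t+1)·PV
  1       120.00       108.8929       108.8929         217.7858
  2       120.00        98.8139       197.6278         592.8834
  3       120.00        89.6678       269.0034       1,076.0135
  4     1,120.00       759.4368     3,037.7472      15,188.7362
  Σ                  1,056.8114     3,613.2713      17,075.4190
P = 1,056.8114.
Convexity = Σ t(t+1)·PV / [P·(1+y)²] = 17,075.4190 / (1,056.8114 × 1.214404) = 13.30487.

13.30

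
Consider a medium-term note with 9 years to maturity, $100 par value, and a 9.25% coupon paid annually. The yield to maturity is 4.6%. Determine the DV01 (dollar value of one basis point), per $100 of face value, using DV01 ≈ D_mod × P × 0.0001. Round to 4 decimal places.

Periodic yield y = 0.046.
  t   CF        PV=CF/(1+0.046)^t    t·PV
  1         9.25         8.8432         8.8432
  2         9.25         8.4543        16.9086
  3         9.25         8.0825        24.2476
  4         9.25         7.7271        30.9083
  5         9.25         7.3873        36.9363
  6         9.25         7.0624        42.3743
  7         9.25         6.7518        47.2626
  8         9.25         6.4549        51.6390
  9       109.25        72.8847       655.9622
  Σ                    133.6481       915.0822
P = 133.6481; D_Mac = 6.84695 yrs; D_mod = 6.54584 yrs.
DV01 ≈ 6.54584 × 133.6481 × 0.0001 = 0.087484.

$0.0875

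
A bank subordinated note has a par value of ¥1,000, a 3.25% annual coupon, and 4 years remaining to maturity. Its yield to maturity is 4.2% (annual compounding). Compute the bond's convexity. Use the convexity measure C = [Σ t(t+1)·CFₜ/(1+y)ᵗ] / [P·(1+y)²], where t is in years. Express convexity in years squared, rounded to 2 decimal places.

17.27

With y = 0.042:
  t   CF        PV=CF/(1+0.042)^t    t·PV        t(t+1)·PV
  1        32.50        31.1900        31.1900          62.3800
  2        32.50        29.9328        59.8657         179.5970
  3        32.50        28.7263        86.1790         344.7160
  4     1,032.50       875.8287     3,503.3149      17,516.5745
  Σ                    965.6779     3,680.5496      18,103.2676
P = 965.6779.
Convexity = Σ t(t+1)·PV / [P·(1+y)²] = 18,103.2676 / (965.6779 × 1.085764) = 17.26590.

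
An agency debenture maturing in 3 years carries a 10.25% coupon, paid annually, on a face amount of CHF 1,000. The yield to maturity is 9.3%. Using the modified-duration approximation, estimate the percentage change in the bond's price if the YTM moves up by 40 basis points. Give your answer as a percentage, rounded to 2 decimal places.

-1.00%

Periodic yield y = 0.093. Modified duration first:
  t   CF        PV=CF/(1+0.093)^t    t·PV
  1       102.50        93.7786        93.7786
  2       102.50        85.7993       171.5985
  3     1,102.50       844.3415     2,533.0244
  Σ                  1,023.9193     2,798.4015
P = 1,023.9193; D_Mac = 2.73303 yrs; D_mod = 2.73303/(1+0.093) = 2.50048 yrs.
ΔP/P ≈ -D_mod · Δy = -2.50048 × (+0.004) = -0.010002 = -1.0002%.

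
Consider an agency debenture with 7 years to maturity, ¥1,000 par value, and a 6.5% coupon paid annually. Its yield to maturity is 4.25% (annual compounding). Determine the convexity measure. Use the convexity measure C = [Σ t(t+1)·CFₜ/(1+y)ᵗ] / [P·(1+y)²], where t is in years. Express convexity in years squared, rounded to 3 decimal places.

41.022

With y = 0.0425:
  t   CF        PV=CF/(1+0.0425)^t    t·PV        t(t+1)·PV
  1        65.00        62.3501        62.3501         124.7002
  2        65.00        59.8083       119.6165         358.8496
  3        65.00        57.3700       172.1101         688.4405
  4        65.00        55.0312       220.1249       1,100.6243
  5        65.00        52.7877       263.9387       1,583.6321
  6        65.00        50.6357       303.8143       2,126.7002
  7     1,065.00       795.8242     5,570.7697      44,566.1573
  Σ                  1,133.8073     6,712.7243      50,549.1043
P = 1,133.8073.
Convexity = Σ t(t+1)·PV / [P·(1+y)²] = 50,549.1043 / (1,133.8073 × 1.086806) = 41.02250.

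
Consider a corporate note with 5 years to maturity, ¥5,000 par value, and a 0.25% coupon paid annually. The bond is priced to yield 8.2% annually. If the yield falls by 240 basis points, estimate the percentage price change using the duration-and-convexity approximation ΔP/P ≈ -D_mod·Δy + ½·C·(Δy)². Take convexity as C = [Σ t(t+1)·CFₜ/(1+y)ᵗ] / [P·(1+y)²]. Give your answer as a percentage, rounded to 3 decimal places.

+11.753%

With y = 0.082:
  t   CF        PV=CF/(1+0.082)^t    t·PV        t(t+1)·PV
  1        12.50        11.5527        11.5527          23.1054
  2        12.50        10.6772        21.3543          64.0629
  3        12.50         9.8680        29.6039         118.4158
  4        12.50         9.1201        36.4805         182.4026
  5     5,012.50     3,380.0108    16,900.0538     101,400.3226
  Σ                  3,421.2287    16,999.0452     101,788.3092
P = 3,421.2287; D_Mac = 4.96870 yrs; D_mod = 4.59214 yrs; C = 25.41331.
Duration effect: -4.59214 × (-0.024) = +0.110211
Convexity effect: 0.5 × 25.41331 × (-0.024)² = +0.0073190
ΔP/P ≈ +0.110211 + 0.0073190 = +0.117530 = +11.7530%.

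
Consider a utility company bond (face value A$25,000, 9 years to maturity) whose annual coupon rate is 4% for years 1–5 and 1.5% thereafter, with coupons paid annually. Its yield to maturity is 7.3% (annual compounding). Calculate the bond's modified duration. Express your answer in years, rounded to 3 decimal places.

Periodic yield y = 0.073. First find Macaulay duration:
  t   CF        PV=CF/(1+0.073)^t    t·PV
  1     1,000.00       931.9664       931.9664
  2     1,000.00       868.5615     1,737.1229
  3     1,000.00       809.4701     2,428.4104
  4     1,000.00       754.3990     3,017.5961
  5     1,000.00       703.0746     3,515.3729
  6       375.00       245.7157     1,474.2943
  7       375.00       228.9988     1,602.9916
  8       375.00       213.4192     1,707.3536
  9    25,375.00    13,458.8686   121,129.8174
  Σ                 18,214.4740   137,544.9257
P = 18,214.4740; Macaulay duration = 137,544.9257 / 18,214.4740 = 7.55141 years.
Modified duration = D_Mac / (1 + y) = 7.55141 / 1.073 = 7.03766 years.

7.038 years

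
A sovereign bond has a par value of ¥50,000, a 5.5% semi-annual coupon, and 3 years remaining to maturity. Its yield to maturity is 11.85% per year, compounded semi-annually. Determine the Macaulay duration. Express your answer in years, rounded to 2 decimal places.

2.79 years

Periodic yield y = 0.05925. Discount each cash flow and weight by its period:
  t   CF        PV=CF/(1+0.05925)^t    t·PV
  1     1,375.00     1,298.0883     1,298.0883
  2     1,375.00     1,225.4787     2,450.9573
  3     1,375.00     1,156.9305     3,470.7916
  4     1,375.00     1,092.2167     4,368.8667
  5     1,375.00     1,031.1227     5,155.6133
  6    51,375.00    36,371.4821   218,228.8928
  Σ                 42,175.3189   234,973.2101
Price P = Σ PV = 42,175.3189.
Macaulay duration = Σ(t·PV) / P = 234,973.2101 / 42,175.3189 = 5.57134 half-year periods.
In years: 5.57134 / 2 = 2.78567 years.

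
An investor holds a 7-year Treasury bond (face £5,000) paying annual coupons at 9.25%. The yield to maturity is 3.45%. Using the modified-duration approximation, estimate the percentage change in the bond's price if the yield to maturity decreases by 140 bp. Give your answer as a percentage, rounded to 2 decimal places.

Periodic yield y = 0.0345. Modified duration first:
  t   CF        PV=CF/(1+0.0345)^t    t·PV
  1       462.50       447.0759       447.0759
  2       462.50       432.1661       864.3323
  3       462.50       417.7536     1,253.2609
  4       462.50       403.8218     1,615.2872
  5       462.50       390.3546     1,951.7728
  6       462.50       377.3365     2,264.0187
  7     5,462.50     4,308.0227    30,156.1590
  Σ                  6,776.5312    38,551.9069
P = 6,776.5312; D_Mac = 5.68903 yrs; D_mod = 5.68903/(1+0.0345) = 5.49931 yrs.
ΔP/P ≈ -D_mod · Δy = -5.49931 × (-0.014) = +0.076990 = +7.6990%.

+7.70%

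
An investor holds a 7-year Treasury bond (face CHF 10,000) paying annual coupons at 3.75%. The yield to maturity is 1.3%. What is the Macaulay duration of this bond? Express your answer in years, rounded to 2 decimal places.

6.35 years

Periodic yield y = 0.013. Discount each cash flow and weight by its year:
  t   CF        PV=CF/(1+0.013)^t    t·PV
  1       375.00       370.1876       370.1876
  2       375.00       365.4369       730.8738
  3       375.00       360.7472     1,082.2415
  4       375.00       356.1176     1,424.4706
  5       375.00       351.5475     1,757.7376
  6       375.00       347.0361     2,082.2163
  7    10,375.00     9,478.1153    66,346.8072
  Σ                 11,629.1881    73,794.5345
Price P = Σ PV = 11,629.1881.
Macaulay duration = Σ(t·PV) / P = 73,794.5345 / 11,629.1881 = 6.34563 years.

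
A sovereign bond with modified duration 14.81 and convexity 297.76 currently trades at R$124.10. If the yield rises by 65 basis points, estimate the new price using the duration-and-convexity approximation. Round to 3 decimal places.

R$112.934

Duration effect: -D_mod·Δy = -14.81 × (+0.0065) = -0.096265
Convexity effect: ½·C·(Δy)² = 0.5 × 297.76 × (0.0065)² = +0.00629018
ΔP/P ≈ -0.096265 + 0.00629018 = -0.08997482
New price ≈ 124.10 × (1 - 0.08997482) = 112.934124838.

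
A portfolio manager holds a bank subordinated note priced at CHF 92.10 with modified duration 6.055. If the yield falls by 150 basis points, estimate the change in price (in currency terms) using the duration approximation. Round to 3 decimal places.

+CHF 8.365

Duration approximation: ΔP/P ≈ -D_mod · Δy = -6.055 × (-0.015) = +0.090825.
ΔP ≈ 92.10 × (+0.090825) = +8.3649825.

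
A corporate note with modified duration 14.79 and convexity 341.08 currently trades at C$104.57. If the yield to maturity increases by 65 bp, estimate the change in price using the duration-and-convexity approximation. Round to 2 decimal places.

-C$9.30

Duration effect: -D_mod·Δy = -14.79 × (+0.0065) = -0.096135
Convexity effect: ½·C·(Δy)² = 0.5 × 341.08 × (0.0065)² = +0.007205315
ΔP/P ≈ -0.096135 + 0.007205315 = -0.088929685
ΔP ≈ 104.57 × (-0.088929685) = -9.29937716045.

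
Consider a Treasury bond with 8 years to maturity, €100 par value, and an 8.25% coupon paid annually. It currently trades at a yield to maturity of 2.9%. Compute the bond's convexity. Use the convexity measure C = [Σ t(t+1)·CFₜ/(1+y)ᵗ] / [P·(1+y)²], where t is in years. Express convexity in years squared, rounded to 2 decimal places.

With y = 0.029:
  t   CF        PV=CF/(1+0.029)^t    t·PV        t(t+1)·PV
  1         8.25         8.0175         8.0175          16.0350
  2         8.25         7.7915        15.5831          46.7492
  3         8.25         7.5720        22.7159          90.8634
  4         8.25         7.3586        29.4342         147.1711
  5         8.25         7.1512        35.7558         214.5351
  6         8.25         6.9496        41.6978         291.8845
  7         8.25         6.7538        47.2764         378.2112
  8       108.25        86.1202       688.9614       6,200.6526
  Σ                    137.7143       889.4421       7,386.1021
P = 137.7143.
Convexity = Σ t(t+1)·PV / [P·(1+y)²] = 7,386.1021 / (137.7143 × 1.058841) = 50.65305.

50.65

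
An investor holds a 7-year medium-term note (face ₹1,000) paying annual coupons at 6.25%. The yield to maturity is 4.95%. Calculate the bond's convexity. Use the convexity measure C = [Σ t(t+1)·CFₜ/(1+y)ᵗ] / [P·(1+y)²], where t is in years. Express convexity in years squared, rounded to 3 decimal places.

With y = 0.0495:
  t   CF        PV=CF/(1+0.0495)^t    t·PV        t(t+1)·PV
  1        62.50        59.5522        59.5522         119.1043
  2        62.50        56.7434       113.4867         340.4602
  3        62.50        54.0671       162.2012         648.8046
  4        62.50        51.5170       206.0678       1,030.3392
  5        62.50        49.0871       245.4357       1,472.6144
  6        62.50        46.7719       280.6316       1,964.4214
  7     1,062.50       757.6207     5,303.3450      42,426.7598
  Σ                  1,075.3593     6,370.7203      48,002.5040
P = 1,075.3593.
Convexity = Σ t(t+1)·PV / [P·(1+y)²] = 48,002.5040 / (1,075.3593 × 1.101450) = 40.52709.

40.527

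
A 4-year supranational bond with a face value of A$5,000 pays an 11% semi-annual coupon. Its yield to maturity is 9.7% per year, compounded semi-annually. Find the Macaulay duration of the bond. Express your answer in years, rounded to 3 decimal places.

3.357 years

Periodic yield y = 0.0485. Discount each cash flow and weight by its period:
  t   CF        PV=CF/(1+0.0485)^t    t·PV
  1       275.00       262.2794       262.2794
  2       275.00       250.1473       500.2946
  3       275.00       238.5763       715.7290
  4       275.00       227.5406       910.1625
  5       275.00       217.0154     1,085.0769
  6       275.00       206.9770     1,241.8620
  7       275.00       197.4030     1,381.8207
  8     5,275.00     3,611.3949    28,891.1595
  Σ                  5,211.3340    34,988.3848
Price P = Σ PV = 5,211.3340.
Macaulay duration = Σ(t·PV) / P = 34,988.3848 / 5,211.3340 = 6.71390 half-year periods.
In years: 6.71390 / 2 = 3.35695 years.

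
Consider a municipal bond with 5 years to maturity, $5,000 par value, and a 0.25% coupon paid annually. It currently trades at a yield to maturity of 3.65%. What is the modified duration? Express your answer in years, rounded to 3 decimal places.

4.797 years

Periodic yield y = 0.0365. First find Macaulay duration:
  t   CF        PV=CF/(1+0.0365)^t    t·PV
  1        12.50        12.0598        12.0598
  2        12.50        11.6351        23.2703
  3        12.50        11.2254        33.6762
  4        12.50        10.8301        43.3204
  5     5,012.50     4,189.9405    20,949.7024
  Σ                  4,235.6909    21,062.0291
P = 4,235.6909; Macaulay duration = 21,062.0291 / 4,235.6909 = 4.97251 years.
Modified duration = D_Mac / (1 + y) = 4.97251 / 1.0365 = 4.79741 years.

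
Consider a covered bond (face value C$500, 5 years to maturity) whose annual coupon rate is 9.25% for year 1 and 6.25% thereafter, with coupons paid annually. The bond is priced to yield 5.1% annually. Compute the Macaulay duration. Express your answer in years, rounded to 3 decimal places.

4.369 years

Periodic yield y = 0.051. Discount each cash flow and weight by its year:
  t   CF        PV=CF/(1+0.051)^t    t·PV
  1        46.25        44.0057        44.0057
  2        31.25        28.2908        56.5815
  3        31.25        26.9179        80.7538
  4        31.25        25.6117       102.4470
  5       531.25       414.2718     2,071.3590
  Σ                    539.0979     2,355.1470
Price P = Σ PV = 539.0979.
Macaulay duration = Σ(t·PV) / P = 2,355.1470 / 539.0979 = 4.36868 years.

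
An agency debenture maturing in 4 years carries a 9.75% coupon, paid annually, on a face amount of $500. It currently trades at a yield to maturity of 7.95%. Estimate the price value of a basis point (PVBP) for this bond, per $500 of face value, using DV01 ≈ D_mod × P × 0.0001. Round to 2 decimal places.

Periodic yield y = 0.0795.
  t   CF        PV=CF/(1+0.0795)^t    t·PV
  1        48.75        45.1598        45.1598
  2        48.75        41.8340        83.6680
  3        48.75        38.7531       116.2594
  4       548.75       404.0954     1,616.3817
  Σ                    529.8423     1,861.4689
P = 529.8423; D_Mac = 3.51325 yrs; D_mod = 3.25452 yrs.
DV01 ≈ 3.25452 × 529.8423 × 0.0001 = 0.172438.

$0.17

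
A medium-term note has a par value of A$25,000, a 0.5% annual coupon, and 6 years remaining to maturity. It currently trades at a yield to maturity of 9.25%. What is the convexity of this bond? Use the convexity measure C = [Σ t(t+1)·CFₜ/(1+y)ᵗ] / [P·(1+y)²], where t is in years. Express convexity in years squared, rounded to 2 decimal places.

With y = 0.0925:
  t   CF        PV=CF/(1+0.0925)^t    t·PV        t(t+1)·PV
  1       125.00       114.4165       114.4165         228.8330
  2       125.00       104.7290       209.4581         628.3742
  3       125.00        95.8618       287.5855       1,150.3419
  4       125.00        87.7454       350.9815       1,754.9075
  5       125.00        80.3161       401.5807       2,409.4840
  6    25,125.00    14,776.6980    88,660.1878     620,621.3147
  Σ                 15,259.7668    90,024.2100     626,793.2552
P = 15,259.7668.
Convexity = Σ t(t+1)·PV / [P·(1+y)²] = 626,793.2552 / (15,259.7668 × 1.193556) = 34.41387.

34.41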